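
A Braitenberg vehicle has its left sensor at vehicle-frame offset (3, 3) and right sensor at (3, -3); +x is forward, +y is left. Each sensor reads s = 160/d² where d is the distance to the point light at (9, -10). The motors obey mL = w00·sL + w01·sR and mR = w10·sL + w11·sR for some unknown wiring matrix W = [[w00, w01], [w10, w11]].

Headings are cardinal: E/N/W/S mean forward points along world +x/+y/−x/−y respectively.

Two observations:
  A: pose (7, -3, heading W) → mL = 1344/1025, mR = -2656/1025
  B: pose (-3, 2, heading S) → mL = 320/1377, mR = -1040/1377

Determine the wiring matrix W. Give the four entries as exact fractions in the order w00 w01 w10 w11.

obs A: pose=(7,-3,W) → sL=160/41, sR=32/25, mL=1344/1025, mR=-2656/1025
obs B: pose=(-3,2,S) → sL=80/81, sR=80/153, mL=320/1377, mR=-1040/1377
sensor matrix S = [[160/41, 32/25], [80/81, 80/153]]; det S = 219136/282285
solve [mL_A; mL_B] = S·[w00; w01] and [mR_A; mR_B] = S·[w10; w11]:
  w00 = 1/2, w01 = -1/2, w10 = -1/2, w11 = -1/2

1/2 -1/2 -1/2 -1/2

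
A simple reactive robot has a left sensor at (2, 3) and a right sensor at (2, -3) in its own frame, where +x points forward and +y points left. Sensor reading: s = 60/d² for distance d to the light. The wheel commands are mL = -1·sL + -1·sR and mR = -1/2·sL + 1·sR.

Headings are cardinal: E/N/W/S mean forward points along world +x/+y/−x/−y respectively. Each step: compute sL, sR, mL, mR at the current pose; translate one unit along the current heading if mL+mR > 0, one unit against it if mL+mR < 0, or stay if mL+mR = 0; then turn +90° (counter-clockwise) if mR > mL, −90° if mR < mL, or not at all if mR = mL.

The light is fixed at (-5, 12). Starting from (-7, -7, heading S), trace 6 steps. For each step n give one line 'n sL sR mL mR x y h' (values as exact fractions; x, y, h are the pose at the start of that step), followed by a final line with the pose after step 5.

n=0: pose=(-7,-7,S); sL=30/221, sR=30/233; mL=-13620/51493, mR=3135/51493; mL+mR=-45/221 → advance -1; mR−mL=16755/51493 → turn +1·90°
n=1: pose=(-7,-6,E); sL=4/15, sR=20/147; mL=-296/735, mR=2/735; mL+mR=-2/5 → advance -1; mR−mL=298/735 → turn +1·90°
n=2: pose=(-8,-6,N); sL=15/73, sR=15/64; mL=-2055/4672, mR=615/4672; mL+mR=-45/146 → advance -1; mR−mL=1335/2336 → turn +1·90°
n=3: pose=(-8,-7,W); sL=60/509, sR=60/281; mL=-47400/143029, mR=22110/143029; mL+mR=-90/509 → advance -1; mR−mL=69510/143029 → turn +1·90°
n=4: pose=(-7,-7,S); sL=30/221, sR=30/233; mL=-13620/51493, mR=3135/51493; mL+mR=-45/221 → advance -1; mR−mL=16755/51493 → turn +1·90°
n=5: pose=(-7,-6,E); sL=4/15, sR=20/147; mL=-296/735, mR=2/735; mL+mR=-2/5 → advance -1; mR−mL=298/735 → turn +1·90°

0 30/221 30/233 -13620/51493 3135/51493 -7 -7 S
1 4/15 20/147 -296/735 2/735 -7 -6 E
2 15/73 15/64 -2055/4672 615/4672 -8 -6 N
3 60/509 60/281 -47400/143029 22110/143029 -8 -7 W
4 30/221 30/233 -13620/51493 3135/51493 -7 -7 S
5 4/15 20/147 -296/735 2/735 -7 -6 E
final -8 -6 N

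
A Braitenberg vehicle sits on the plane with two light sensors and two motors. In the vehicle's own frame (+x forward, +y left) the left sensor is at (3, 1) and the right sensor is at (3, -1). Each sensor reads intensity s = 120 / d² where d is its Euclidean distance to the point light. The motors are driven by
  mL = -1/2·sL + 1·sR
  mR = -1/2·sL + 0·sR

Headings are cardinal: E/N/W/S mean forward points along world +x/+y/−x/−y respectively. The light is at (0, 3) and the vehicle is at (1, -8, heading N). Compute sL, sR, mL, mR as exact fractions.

15/8 30/17 225/272 -15/16

left sensor world pos  = (0, -5); dL² = 64
right sensor world pos = (2, -5); dR² = 68
sL = 120/64 = 15/8
sR = 120/68 = 30/17
mL = -1/2·sL + 1·sR = 225/272
mR = -1/2·sL + 0·sR = -15/16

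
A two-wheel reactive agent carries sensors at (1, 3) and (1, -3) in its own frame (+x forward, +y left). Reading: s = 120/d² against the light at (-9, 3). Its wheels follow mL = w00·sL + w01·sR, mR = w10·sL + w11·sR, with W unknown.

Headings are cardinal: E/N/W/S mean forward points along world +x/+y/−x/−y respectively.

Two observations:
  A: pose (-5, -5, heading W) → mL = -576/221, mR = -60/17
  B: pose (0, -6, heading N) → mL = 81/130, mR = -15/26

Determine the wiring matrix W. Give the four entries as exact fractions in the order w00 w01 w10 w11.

1 -1 0 -1

obs A: pose=(-5,-5,W) → sL=12/13, sR=60/17, mL=-576/221, mR=-60/17
obs B: pose=(0,-6,N) → sL=6/5, sR=15/26, mL=81/130, mR=-15/26
sensor matrix S = [[12/13, 60/17], [6/5, 15/26]]; det S = -10638/2873
solve [mL_A; mL_B] = S·[w00; w01] and [mR_A; mR_B] = S·[w10; w11]:
  w00 = 1, w01 = -1, w10 = 0, w11 = -1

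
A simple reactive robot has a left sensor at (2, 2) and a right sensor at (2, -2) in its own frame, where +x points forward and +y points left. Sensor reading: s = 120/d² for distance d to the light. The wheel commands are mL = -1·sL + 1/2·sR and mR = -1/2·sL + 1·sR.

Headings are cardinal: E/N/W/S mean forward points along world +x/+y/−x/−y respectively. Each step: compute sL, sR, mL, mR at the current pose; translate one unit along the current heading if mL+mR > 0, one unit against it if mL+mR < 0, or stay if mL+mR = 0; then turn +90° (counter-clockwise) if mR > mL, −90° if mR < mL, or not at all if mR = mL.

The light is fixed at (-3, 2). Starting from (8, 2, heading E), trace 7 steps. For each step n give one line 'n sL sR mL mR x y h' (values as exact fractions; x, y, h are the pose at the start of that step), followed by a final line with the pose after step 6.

0 120/173 120/173 -60/173 60/173 8 2 E
1 24/17 120/173 -3132/2941 -36/2941 8 2 N
2 4/3 60/41 -74/123 98/123 8 1 W
3 40/51 120/73 140/3723 4660/3723 7 1 S
4 5/6 3/4 -11/24 1/3 7 0 E
5 120/49 120/121 -11580/5929 -1380/5929 6 0 N
6 60/37 12/5 -78/185 294/185 6 -1 W
final 5 -1 S

n=0: pose=(8,2,E); sL=120/173, sR=120/173; mL=-60/173, mR=60/173; mL+mR=0 → advance +0; mR−mL=120/173 → turn +1·90°
n=1: pose=(8,2,N); sL=24/17, sR=120/173; mL=-3132/2941, mR=-36/2941; mL+mR=-3168/2941 → advance -1; mR−mL=3096/2941 → turn +1·90°
n=2: pose=(8,1,W); sL=4/3, sR=60/41; mL=-74/123, mR=98/123; mL+mR=8/41 → advance +1; mR−mL=172/123 → turn +1·90°
n=3: pose=(7,1,S); sL=40/51, sR=120/73; mL=140/3723, mR=4660/3723; mL+mR=1600/1241 → advance +1; mR−mL=4520/3723 → turn +1·90°
n=4: pose=(7,0,E); sL=5/6, sR=3/4; mL=-11/24, mR=1/3; mL+mR=-1/8 → advance -1; mR−mL=19/24 → turn +1·90°
n=5: pose=(6,0,N); sL=120/49, sR=120/121; mL=-11580/5929, mR=-1380/5929; mL+mR=-12960/5929 → advance -1; mR−mL=10200/5929 → turn +1·90°
n=6: pose=(6,-1,W); sL=60/37, sR=12/5; mL=-78/185, mR=294/185; mL+mR=216/185 → advance +1; mR−mL=372/185 → turn +1·90°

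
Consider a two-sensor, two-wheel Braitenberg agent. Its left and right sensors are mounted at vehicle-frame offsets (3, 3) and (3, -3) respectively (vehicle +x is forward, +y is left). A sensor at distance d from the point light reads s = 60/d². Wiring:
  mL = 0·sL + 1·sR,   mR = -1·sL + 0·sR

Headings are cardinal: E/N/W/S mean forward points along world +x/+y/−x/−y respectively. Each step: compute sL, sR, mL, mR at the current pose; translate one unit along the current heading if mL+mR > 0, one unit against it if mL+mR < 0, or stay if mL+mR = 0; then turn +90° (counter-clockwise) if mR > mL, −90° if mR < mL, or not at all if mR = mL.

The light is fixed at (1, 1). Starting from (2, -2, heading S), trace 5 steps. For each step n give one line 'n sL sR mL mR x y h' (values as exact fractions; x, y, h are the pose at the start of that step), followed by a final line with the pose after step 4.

0 15/13 3/2 3/2 -15/13 2 -2 S
1 60/53 12 12 -60/53 2 -3 W
2 6 6 6 -6 1 -3 N
3 6 30/29 30/29 -6 1 -3 E
4 60/53 12/13 12/13 -60/53 0 -3 S
final 0 -2 W

n=0: pose=(2,-2,S); sL=15/13, sR=3/2; mL=3/2, mR=-15/13; mL+mR=9/26 → advance +1; mR−mL=-69/26 → turn -1·90°
n=1: pose=(2,-3,W); sL=60/53, sR=12; mL=12, mR=-60/53; mL+mR=576/53 → advance +1; mR−mL=-696/53 → turn -1·90°
n=2: pose=(1,-3,N); sL=6, sR=6; mL=6, mR=-6; mL+mR=0 → advance +0; mR−mL=-12 → turn -1·90°
n=3: pose=(1,-3,E); sL=6, sR=30/29; mL=30/29, mR=-6; mL+mR=-144/29 → advance -1; mR−mL=-204/29 → turn -1·90°
n=4: pose=(0,-3,S); sL=60/53, sR=12/13; mL=12/13, mR=-60/53; mL+mR=-144/689 → advance -1; mR−mL=-1416/689 → turn -1·90°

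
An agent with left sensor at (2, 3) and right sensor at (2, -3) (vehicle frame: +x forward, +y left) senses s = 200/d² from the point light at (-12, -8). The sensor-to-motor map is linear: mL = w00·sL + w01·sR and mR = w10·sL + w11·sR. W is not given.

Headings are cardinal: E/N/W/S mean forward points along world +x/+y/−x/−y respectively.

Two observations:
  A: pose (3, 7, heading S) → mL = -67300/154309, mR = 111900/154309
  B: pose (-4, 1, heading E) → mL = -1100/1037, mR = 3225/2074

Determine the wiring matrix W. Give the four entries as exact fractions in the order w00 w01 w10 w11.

1/2 -1 1 1/2

obs A: pose=(3,7,S) → sL=200/493, sR=200/313, mL=-67300/154309, mR=111900/154309
obs B: pose=(-4,1,E) → sL=50/61, sR=25/17, mL=-1100/1037, mR=3225/2074
sensor matrix S = [[200/493, 200/313], [50/61, 25/17]]; det S = 11655000/160018433
solve [mL_A; mL_B] = S·[w00; w01] and [mR_A; mR_B] = S·[w10; w11]:
  w00 = 1/2, w01 = -1, w10 = 1, w11 = 1/2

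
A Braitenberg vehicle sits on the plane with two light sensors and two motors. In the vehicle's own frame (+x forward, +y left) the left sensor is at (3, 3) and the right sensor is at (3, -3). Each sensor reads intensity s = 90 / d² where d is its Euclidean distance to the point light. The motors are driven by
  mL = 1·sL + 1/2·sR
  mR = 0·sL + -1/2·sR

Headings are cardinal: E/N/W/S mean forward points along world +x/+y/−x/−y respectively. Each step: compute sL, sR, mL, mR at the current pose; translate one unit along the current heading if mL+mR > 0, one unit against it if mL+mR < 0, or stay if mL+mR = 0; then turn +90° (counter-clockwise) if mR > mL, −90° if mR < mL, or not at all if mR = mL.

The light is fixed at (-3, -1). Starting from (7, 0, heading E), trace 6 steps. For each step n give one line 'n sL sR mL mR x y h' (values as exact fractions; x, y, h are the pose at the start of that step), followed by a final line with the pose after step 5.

0 18/37 90/173 4779/6401 -45/173 7 0 E
1 9/20 45/34 189/170 -45/68 8 0 S
2 90/73 90/73 135/73 -45/73 8 -1 W
3 45/29 45/89 9315/5162 -45/178 7 -1 N
4 18/37 90/173 4779/6401 -45/173 7 0 E
5 9/20 45/34 189/170 -45/68 8 0 S
final 8 -1 W

n=0: pose=(7,0,E); sL=18/37, sR=90/173; mL=4779/6401, mR=-45/173; mL+mR=18/37 → advance +1; mR−mL=-6444/6401 → turn -1·90°
n=1: pose=(8,0,S); sL=9/20, sR=45/34; mL=189/170, mR=-45/68; mL+mR=9/20 → advance +1; mR−mL=-603/340 → turn -1·90°
n=2: pose=(8,-1,W); sL=90/73, sR=90/73; mL=135/73, mR=-45/73; mL+mR=90/73 → advance +1; mR−mL=-180/73 → turn -1·90°
n=3: pose=(7,-1,N); sL=45/29, sR=45/89; mL=9315/5162, mR=-45/178; mL+mR=45/29 → advance +1; mR−mL=-5310/2581 → turn -1·90°
n=4: pose=(7,0,E); sL=18/37, sR=90/173; mL=4779/6401, mR=-45/173; mL+mR=18/37 → advance +1; mR−mL=-6444/6401 → turn -1·90°
n=5: pose=(8,0,S); sL=9/20, sR=45/34; mL=189/170, mR=-45/68; mL+mR=9/20 → advance +1; mR−mL=-603/340 → turn -1·90°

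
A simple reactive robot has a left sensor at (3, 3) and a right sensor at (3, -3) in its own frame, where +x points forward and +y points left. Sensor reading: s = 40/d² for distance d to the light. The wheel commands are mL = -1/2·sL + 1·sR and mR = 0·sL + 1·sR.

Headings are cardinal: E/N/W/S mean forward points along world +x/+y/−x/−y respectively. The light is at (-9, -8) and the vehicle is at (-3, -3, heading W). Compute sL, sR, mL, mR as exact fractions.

40/13 40/73 -940/949 40/73

left sensor world pos  = (-6, -6); dL² = 13
right sensor world pos = (-6, 0); dR² = 73
sL = 40/13 = 40/13
sR = 40/73 = 40/73
mL = -1/2·sL + 1·sR = -940/949
mR = 0·sL + 1·sR = 40/73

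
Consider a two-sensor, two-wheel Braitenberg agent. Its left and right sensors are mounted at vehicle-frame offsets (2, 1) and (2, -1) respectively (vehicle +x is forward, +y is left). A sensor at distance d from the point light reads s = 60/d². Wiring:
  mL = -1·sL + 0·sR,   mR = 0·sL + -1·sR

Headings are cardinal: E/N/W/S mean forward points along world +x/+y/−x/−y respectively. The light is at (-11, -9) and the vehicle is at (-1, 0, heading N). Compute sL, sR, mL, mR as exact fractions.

30/101 30/121 -30/101 -30/121

left sensor world pos  = (-2, 2); dL² = 202
right sensor world pos = (0, 2); dR² = 242
sL = 60/202 = 30/101
sR = 60/242 = 30/121
mL = -1·sL + 0·sR = -30/101
mR = 0·sL + -1·sR = -30/121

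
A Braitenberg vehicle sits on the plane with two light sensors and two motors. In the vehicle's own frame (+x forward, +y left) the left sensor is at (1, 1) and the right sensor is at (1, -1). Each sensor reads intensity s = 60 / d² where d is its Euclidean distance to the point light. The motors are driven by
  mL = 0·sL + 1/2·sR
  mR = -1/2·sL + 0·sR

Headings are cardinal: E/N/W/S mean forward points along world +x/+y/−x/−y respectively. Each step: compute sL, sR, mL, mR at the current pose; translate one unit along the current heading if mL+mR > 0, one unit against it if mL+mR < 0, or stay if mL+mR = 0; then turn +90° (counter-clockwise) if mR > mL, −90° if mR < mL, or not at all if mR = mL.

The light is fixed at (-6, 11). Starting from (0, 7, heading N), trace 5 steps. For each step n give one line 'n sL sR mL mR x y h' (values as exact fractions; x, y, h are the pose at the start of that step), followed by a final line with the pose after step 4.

n=0: pose=(0,7,N); sL=30/17, sR=30/29; mL=15/29, mR=-15/17; mL+mR=-180/493 → advance -1; mR−mL=-690/493 → turn -1·90°
n=1: pose=(0,6,E); sL=12/13, sR=12/17; mL=6/17, mR=-6/13; mL+mR=-24/221 → advance -1; mR−mL=-180/221 → turn -1·90°
n=2: pose=(-1,6,S); sL=5/6, sR=15/13; mL=15/26, mR=-5/12; mL+mR=25/156 → advance +1; mR−mL=-155/156 → turn -1·90°
n=3: pose=(-1,5,W); sL=12/13, sR=60/41; mL=30/41, mR=-6/13; mL+mR=144/533 → advance +1; mR−mL=-636/533 → turn -1·90°
n=4: pose=(-2,5,N); sL=30/17, sR=6/5; mL=3/5, mR=-15/17; mL+mR=-24/85 → advance -1; mR−mL=-126/85 → turn -1·90°

0 30/17 30/29 15/29 -15/17 0 7 N
1 12/13 12/17 6/17 -6/13 0 6 E
2 5/6 15/13 15/26 -5/12 -1 6 S
3 12/13 60/41 30/41 -6/13 -1 5 W
4 30/17 6/5 3/5 -15/17 -2 5 N
final -2 4 E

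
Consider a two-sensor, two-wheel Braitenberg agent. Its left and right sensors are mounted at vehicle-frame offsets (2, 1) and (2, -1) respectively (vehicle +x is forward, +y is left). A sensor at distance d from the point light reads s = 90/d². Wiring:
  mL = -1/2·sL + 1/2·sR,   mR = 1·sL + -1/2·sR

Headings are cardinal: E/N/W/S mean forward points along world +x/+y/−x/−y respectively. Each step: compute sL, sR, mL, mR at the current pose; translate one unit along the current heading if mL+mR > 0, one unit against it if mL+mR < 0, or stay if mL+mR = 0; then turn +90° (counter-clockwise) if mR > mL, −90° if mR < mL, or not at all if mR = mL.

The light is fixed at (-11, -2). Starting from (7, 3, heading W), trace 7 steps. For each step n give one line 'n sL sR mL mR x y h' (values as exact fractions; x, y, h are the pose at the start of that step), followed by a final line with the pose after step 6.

0 45/136 45/146 -225/19856 1755/9928 7 3 W
1 10/37 18/53 68/1961 197/1961 6 3 S
2 45/193 9/37 36/7141 1593/14282 6 2 E
3 18/65 90/397 -648/25805 4221/25805 7 2 N
4 45/136 45/146 -225/19856 1755/9928 7 3 W
5 10/37 18/53 68/1961 197/1961 6 3 S
6 45/193 9/37 36/7141 1593/14282 6 2 E
final 7 2 N

n=0: pose=(7,3,W); sL=45/136, sR=45/146; mL=-225/19856, mR=1755/9928; mL+mR=45/272 → advance +1; mR−mL=3735/19856 → turn +1·90°
n=1: pose=(6,3,S); sL=10/37, sR=18/53; mL=68/1961, mR=197/1961; mL+mR=5/37 → advance +1; mR−mL=129/1961 → turn +1·90°
n=2: pose=(6,2,E); sL=45/193, sR=9/37; mL=36/7141, mR=1593/14282; mL+mR=45/386 → advance +1; mR−mL=1521/14282 → turn +1·90°
n=3: pose=(7,2,N); sL=18/65, sR=90/397; mL=-648/25805, mR=4221/25805; mL+mR=9/65 → advance +1; mR−mL=4869/25805 → turn +1·90°
n=4: pose=(7,3,W); sL=45/136, sR=45/146; mL=-225/19856, mR=1755/9928; mL+mR=45/272 → advance +1; mR−mL=3735/19856 → turn +1·90°
n=5: pose=(6,3,S); sL=10/37, sR=18/53; mL=68/1961, mR=197/1961; mL+mR=5/37 → advance +1; mR−mL=129/1961 → turn +1·90°
n=6: pose=(6,2,E); sL=45/193, sR=9/37; mL=36/7141, mR=1593/14282; mL+mR=45/386 → advance +1; mR−mL=1521/14282 → turn +1·90°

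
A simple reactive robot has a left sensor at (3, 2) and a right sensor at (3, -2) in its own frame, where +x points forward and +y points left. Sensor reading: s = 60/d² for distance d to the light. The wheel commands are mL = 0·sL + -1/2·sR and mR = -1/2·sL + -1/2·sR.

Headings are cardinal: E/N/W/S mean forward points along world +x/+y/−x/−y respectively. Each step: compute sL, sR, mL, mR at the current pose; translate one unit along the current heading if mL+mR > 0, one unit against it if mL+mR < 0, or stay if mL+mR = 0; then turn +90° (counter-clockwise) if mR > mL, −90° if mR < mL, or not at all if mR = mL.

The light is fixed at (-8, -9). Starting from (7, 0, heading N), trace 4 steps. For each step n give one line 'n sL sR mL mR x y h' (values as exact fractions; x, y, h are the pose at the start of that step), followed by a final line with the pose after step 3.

n=0: pose=(7,0,N); sL=60/313, sR=60/433; mL=-30/433, mR=-22380/135529; mL+mR=-31770/135529 → advance -1; mR−mL=-30/313 → turn -1·90°
n=1: pose=(7,-1,E); sL=15/106, sR=1/6; mL=-1/12, mR=-49/318; mL+mR=-151/636 → advance -1; mR−mL=-15/212 → turn -1·90°
n=2: pose=(6,-1,S); sL=60/281, sR=60/169; mL=-30/169, mR=-13500/47489; mL+mR=-21930/47489 → advance -1; mR−mL=-30/281 → turn -1·90°
n=3: pose=(6,0,W); sL=6/17, sR=30/121; mL=-15/121, mR=-618/2057; mL+mR=-873/2057 → advance -1; mR−mL=-3/17 → turn -1·90°

0 60/313 60/433 -30/433 -22380/135529 7 0 N
1 15/106 1/6 -1/12 -49/318 7 -1 E
2 60/281 60/169 -30/169 -13500/47489 6 -1 S
3 6/17 30/121 -15/121 -618/2057 6 0 W
final 7 0 N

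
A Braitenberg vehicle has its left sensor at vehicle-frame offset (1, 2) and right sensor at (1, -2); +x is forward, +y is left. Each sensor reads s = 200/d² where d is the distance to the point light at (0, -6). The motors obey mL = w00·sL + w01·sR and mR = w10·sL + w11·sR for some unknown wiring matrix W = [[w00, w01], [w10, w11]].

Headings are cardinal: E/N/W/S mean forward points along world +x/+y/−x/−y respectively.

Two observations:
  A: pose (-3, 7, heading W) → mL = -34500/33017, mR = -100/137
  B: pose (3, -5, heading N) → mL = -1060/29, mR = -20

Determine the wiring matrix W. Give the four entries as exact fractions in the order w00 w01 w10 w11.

obs A: pose=(-3,7,W) → sL=200/137, sR=200/241, mL=-34500/33017, mR=-100/137
obs B: pose=(3,-5,N) → sL=40, sR=200/29, mL=-1060/29, mR=-20
sensor matrix S = [[200/137, 200/241], [40, 200/29]]; det S = -22144000/957493
solve [mL_A; mL_B] = S·[w00; w01] and [mR_A; mR_B] = S·[w10; w11]:
  w00 = -1, w01 = 1/2, w10 = -1/2, w11 = 0

-1 1/2 -1/2 0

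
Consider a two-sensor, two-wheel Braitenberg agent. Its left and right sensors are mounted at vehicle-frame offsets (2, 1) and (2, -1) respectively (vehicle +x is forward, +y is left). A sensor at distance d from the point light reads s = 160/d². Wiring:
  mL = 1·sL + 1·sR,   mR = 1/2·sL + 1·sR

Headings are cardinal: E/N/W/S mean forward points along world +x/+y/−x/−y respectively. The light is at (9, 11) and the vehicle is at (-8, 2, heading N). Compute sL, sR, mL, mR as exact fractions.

160/373 32/61 21696/22753 16816/22753

left sensor world pos  = (-9, 4); dL² = 373
right sensor world pos = (-7, 4); dR² = 305
sL = 160/373 = 160/373
sR = 160/305 = 32/61
mL = 1·sL + 1·sR = 21696/22753
mR = 1/2·sL + 1·sR = 16816/22753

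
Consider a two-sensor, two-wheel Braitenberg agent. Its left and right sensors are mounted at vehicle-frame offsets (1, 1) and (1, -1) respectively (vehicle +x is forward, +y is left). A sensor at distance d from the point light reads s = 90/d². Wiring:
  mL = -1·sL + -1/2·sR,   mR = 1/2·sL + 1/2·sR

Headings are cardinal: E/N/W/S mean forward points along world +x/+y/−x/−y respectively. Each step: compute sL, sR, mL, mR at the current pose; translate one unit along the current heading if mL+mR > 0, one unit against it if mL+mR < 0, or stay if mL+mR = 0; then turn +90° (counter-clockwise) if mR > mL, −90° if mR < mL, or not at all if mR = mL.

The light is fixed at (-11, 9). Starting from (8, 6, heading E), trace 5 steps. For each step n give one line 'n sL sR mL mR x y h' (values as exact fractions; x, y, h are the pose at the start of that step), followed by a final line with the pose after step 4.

n=0: pose=(8,6,E); sL=45/202, sR=45/208; mL=-13905/42016, mR=9225/42016; mL+mR=-45/404 → advance -1; mR−mL=11565/21008 → turn +1·90°
n=1: pose=(7,6,N); sL=90/293, sR=18/73; mL=-9207/21389, mR=5922/21389; mL+mR=-45/293 → advance -1; mR−mL=15129/21389 → turn +1·90°
n=2: pose=(7,5,W); sL=45/157, sR=45/149; mL=-20475/46786, mR=6885/23393; mL+mR=-45/314 → advance -1; mR−mL=34245/46786 → turn +1·90°
n=3: pose=(8,5,S); sL=18/85, sR=90/349; mL=-10107/29665, mR=6966/29665; mL+mR=-9/85 → advance -1; mR−mL=17073/29665 → turn +1·90°
n=4: pose=(8,6,E); sL=45/202, sR=45/208; mL=-13905/42016, mR=9225/42016; mL+mR=-45/404 → advance -1; mR−mL=11565/21008 → turn +1·90°

0 45/202 45/208 -13905/42016 9225/42016 8 6 E
1 90/293 18/73 -9207/21389 5922/21389 7 6 N
2 45/157 45/149 -20475/46786 6885/23393 7 5 W
3 18/85 90/349 -10107/29665 6966/29665 8 5 S
4 45/202 45/208 -13905/42016 9225/42016 8 6 E
final 7 6 N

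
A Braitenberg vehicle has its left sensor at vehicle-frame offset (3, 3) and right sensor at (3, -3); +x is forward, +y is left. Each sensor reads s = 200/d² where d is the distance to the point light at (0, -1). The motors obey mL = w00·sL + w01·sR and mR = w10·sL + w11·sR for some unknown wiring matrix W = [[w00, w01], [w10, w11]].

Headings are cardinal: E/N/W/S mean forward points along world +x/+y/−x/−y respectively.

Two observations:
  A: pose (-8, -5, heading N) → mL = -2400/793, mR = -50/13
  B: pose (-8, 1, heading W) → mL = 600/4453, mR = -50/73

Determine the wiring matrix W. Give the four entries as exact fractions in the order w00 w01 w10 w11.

1/2 -1/2 0 -1/2

obs A: pose=(-8,-5,N) → sL=100/61, sR=100/13, mL=-2400/793, mR=-50/13
obs B: pose=(-8,1,W) → sL=100/61, sR=100/73, mL=600/4453, mR=-50/73
sensor matrix S = [[100/61, 100/13], [100/61, 100/73]]; det S = -600000/57889
solve [mL_A; mL_B] = S·[w00; w01] and [mR_A; mR_B] = S·[w10; w11]:
  w00 = 1/2, w01 = -1/2, w10 = 0, w11 = -1/2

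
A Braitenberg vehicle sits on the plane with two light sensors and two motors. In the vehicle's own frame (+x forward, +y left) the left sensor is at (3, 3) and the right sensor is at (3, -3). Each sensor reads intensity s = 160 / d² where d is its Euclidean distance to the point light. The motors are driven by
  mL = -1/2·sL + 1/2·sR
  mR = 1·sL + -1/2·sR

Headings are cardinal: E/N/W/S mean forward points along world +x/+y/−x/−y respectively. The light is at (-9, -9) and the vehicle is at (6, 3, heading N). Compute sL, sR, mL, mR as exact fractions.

160/369 160/549 -1600/22509 720/2501

left sensor world pos  = (3, 6); dL² = 369
right sensor world pos = (9, 6); dR² = 549
sL = 160/369 = 160/369
sR = 160/549 = 160/549
mL = -1/2·sL + 1/2·sR = -1600/22509
mR = 1·sL + -1/2·sR = 720/2501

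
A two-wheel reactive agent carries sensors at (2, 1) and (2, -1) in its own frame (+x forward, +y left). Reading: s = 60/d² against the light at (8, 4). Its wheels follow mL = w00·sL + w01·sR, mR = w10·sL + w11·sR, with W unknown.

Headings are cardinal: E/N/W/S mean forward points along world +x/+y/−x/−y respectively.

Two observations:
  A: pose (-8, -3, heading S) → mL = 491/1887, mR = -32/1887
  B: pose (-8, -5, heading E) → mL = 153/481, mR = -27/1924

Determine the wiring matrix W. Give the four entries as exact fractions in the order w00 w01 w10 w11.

1/2 1 -1/2 1/2

obs A: pose=(-8,-3,S) → sL=10/51, sR=6/37, mL=491/1887, mR=-32/1887
obs B: pose=(-8,-5,E) → sL=3/13, sR=15/74, mL=153/481, mR=-27/1924
sensor matrix S = [[10/51, 6/37], [3/13, 15/74]]; det S = 19/8177
solve [mL_A; mL_B] = S·[w00; w01] and [mR_A; mR_B] = S·[w10; w11]:
  w00 = 1/2, w01 = 1, w10 = -1/2, w11 = 1/2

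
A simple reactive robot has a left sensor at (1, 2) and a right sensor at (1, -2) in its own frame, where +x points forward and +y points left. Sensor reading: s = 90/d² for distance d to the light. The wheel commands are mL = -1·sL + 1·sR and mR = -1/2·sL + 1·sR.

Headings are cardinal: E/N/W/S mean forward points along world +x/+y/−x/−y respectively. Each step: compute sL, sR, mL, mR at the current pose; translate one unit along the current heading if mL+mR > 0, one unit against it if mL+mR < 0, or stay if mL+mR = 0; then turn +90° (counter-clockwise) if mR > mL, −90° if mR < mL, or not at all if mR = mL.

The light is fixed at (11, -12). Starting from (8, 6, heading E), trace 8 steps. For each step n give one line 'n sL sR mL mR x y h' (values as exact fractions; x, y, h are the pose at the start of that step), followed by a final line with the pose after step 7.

0 45/202 9/26 162/1313 1233/5252 8 6 E
1 90/377 90/361 1440/136097 17685/136097 9 6 N
2 45/149 1/5 -76/745 73/1490 9 7 W
3 18/65 10/37 -16/2405 317/2405 10 7 S
4 9/40 45/128 81/640 153/640 10 6 E
5 18/73 18/73 0 9/73 11 6 N
6 9/29 45/221 -684/6409 621/12818 11 7 W
7 10/37 18/65 16/2405 341/2405 12 7 S
final 12 6 E

n=0: pose=(8,6,E); sL=45/202, sR=9/26; mL=162/1313, mR=1233/5252; mL+mR=1881/5252 → advance +1; mR−mL=45/404 → turn +1·90°
n=1: pose=(9,6,N); sL=90/377, sR=90/361; mL=1440/136097, mR=17685/136097; mL+mR=19125/136097 → advance +1; mR−mL=45/377 → turn +1·90°
n=2: pose=(9,7,W); sL=45/149, sR=1/5; mL=-76/745, mR=73/1490; mL+mR=-79/1490 → advance -1; mR−mL=45/298 → turn +1·90°
n=3: pose=(10,7,S); sL=18/65, sR=10/37; mL=-16/2405, mR=317/2405; mL+mR=301/2405 → advance +1; mR−mL=9/65 → turn +1·90°
n=4: pose=(10,6,E); sL=9/40, sR=45/128; mL=81/640, mR=153/640; mL+mR=117/320 → advance +1; mR−mL=9/80 → turn +1·90°
n=5: pose=(11,6,N); sL=18/73, sR=18/73; mL=0, mR=9/73; mL+mR=9/73 → advance +1; mR−mL=9/73 → turn +1·90°
n=6: pose=(11,7,W); sL=9/29, sR=45/221; mL=-684/6409, mR=621/12818; mL+mR=-747/12818 → advance -1; mR−mL=9/58 → turn +1·90°
n=7: pose=(12,7,S); sL=10/37, sR=18/65; mL=16/2405, mR=341/2405; mL+mR=357/2405 → advance +1; mR−mL=5/37 → turn +1·90°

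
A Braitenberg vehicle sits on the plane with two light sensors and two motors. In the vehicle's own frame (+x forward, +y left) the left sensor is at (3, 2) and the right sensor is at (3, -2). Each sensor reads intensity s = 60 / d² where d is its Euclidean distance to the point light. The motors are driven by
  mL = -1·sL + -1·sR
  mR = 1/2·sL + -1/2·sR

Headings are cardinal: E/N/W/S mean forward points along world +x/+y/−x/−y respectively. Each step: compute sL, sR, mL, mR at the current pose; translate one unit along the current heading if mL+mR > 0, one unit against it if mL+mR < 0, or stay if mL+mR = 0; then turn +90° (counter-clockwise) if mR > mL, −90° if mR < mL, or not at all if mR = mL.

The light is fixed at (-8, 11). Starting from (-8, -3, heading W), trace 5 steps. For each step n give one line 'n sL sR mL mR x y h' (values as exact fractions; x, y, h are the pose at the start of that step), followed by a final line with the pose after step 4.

n=0: pose=(-8,-3,W); sL=12/53, sR=20/51; mL=-1672/2703, mR=-224/2703; mL+mR=-632/901 → advance -1; mR−mL=1448/2703 → turn +1·90°
n=1: pose=(-7,-3,S); sL=30/149, sR=6/29; mL=-1764/4321, mR=-12/4321; mL+mR=-1776/4321 → advance -1; mR−mL=1752/4321 → turn +1·90°
n=2: pose=(-7,-2,E); sL=60/137, sR=60/241; mL=-22680/33017, mR=3120/33017; mL+mR=-19560/33017 → advance -1; mR−mL=25800/33017 → turn +1·90°
n=3: pose=(-8,-2,N); sL=15/26, sR=15/26; mL=-15/13, mR=0; mL+mR=-15/13 → advance -1; mR−mL=15/13 → turn +1·90°
n=4: pose=(-8,-3,W); sL=12/53, sR=20/51; mL=-1672/2703, mR=-224/2703; mL+mR=-632/901 → advance -1; mR−mL=1448/2703 → turn +1·90°

0 12/53 20/51 -1672/2703 -224/2703 -8 -3 W
1 30/149 6/29 -1764/4321 -12/4321 -7 -3 S
2 60/137 60/241 -22680/33017 3120/33017 -7 -2 E
3 15/26 15/26 -15/13 0 -8 -2 N
4 12/53 20/51 -1672/2703 -224/2703 -8 -3 W
final -7 -3 S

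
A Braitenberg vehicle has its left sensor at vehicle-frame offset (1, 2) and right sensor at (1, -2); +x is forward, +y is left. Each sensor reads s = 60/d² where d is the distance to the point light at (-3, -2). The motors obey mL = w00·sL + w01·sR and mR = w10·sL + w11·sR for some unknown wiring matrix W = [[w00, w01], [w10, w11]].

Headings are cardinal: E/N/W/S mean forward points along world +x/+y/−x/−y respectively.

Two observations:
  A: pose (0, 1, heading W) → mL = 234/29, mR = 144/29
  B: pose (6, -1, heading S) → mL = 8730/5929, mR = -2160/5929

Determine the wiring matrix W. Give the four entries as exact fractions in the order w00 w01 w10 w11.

1/2 1 1/2 -1/2

obs A: pose=(0,1,W) → sL=12, sR=60/29, mL=234/29, mR=144/29
obs B: pose=(6,-1,S) → sL=60/121, sR=60/49, mL=8730/5929, mR=-2160/5929
sensor matrix S = [[12, 60/29], [60/121, 60/49]]; det S = 2350080/171941
solve [mL_A; mL_B] = S·[w00; w01] and [mR_A; mR_B] = S·[w10; w11]:
  w00 = 1/2, w01 = 1, w10 = 1/2, w11 = -1/2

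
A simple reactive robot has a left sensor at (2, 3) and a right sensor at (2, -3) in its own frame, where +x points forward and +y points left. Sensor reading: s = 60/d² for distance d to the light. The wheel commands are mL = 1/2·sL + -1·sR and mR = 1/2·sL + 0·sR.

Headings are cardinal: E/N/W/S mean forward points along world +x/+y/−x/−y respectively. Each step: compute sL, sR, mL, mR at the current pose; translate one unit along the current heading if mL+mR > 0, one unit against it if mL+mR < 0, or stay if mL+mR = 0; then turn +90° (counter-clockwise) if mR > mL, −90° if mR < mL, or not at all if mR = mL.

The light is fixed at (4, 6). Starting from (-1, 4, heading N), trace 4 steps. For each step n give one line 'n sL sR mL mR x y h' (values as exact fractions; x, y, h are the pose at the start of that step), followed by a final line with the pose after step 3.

n=0: pose=(-1,4,N); sL=15/16, sR=15; mL=-465/32, mR=15/32; mL+mR=-225/16 → advance -1; mR−mL=15 → turn +1·90°
n=1: pose=(-1,3,W); sL=12/17, sR=60/49; mL=-726/833, mR=6/17; mL+mR=-432/833 → advance -1; mR−mL=60/49 → turn +1·90°
n=2: pose=(0,3,S); sL=30/13, sR=30/37; mL=165/481, mR=15/13; mL+mR=720/481 → advance +1; mR−mL=30/37 → turn +1·90°
n=3: pose=(0,2,E); sL=12, sR=60/53; mL=258/53, mR=6; mL+mR=576/53 → advance +1; mR−mL=60/53 → turn +1·90°

0 15/16 15 -465/32 15/32 -1 4 N
1 12/17 60/49 -726/833 6/17 -1 3 W
2 30/13 30/37 165/481 15/13 0 3 S
3 12 60/53 258/53 6 0 2 E
final 1 2 N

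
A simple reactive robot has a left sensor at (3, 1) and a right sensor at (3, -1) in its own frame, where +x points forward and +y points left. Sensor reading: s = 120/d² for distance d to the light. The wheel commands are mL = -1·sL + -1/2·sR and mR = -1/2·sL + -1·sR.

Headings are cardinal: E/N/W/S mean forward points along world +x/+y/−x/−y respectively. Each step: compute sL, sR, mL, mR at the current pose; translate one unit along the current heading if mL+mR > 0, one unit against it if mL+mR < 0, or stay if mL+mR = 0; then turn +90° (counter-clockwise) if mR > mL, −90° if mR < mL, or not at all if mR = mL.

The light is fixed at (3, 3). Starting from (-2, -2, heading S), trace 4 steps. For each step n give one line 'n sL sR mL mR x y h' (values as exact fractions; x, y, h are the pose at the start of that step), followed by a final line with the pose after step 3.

n=0: pose=(-2,-2,S); sL=3/2, sR=6/5; mL=-21/10, mR=-39/20; mL+mR=-81/20 → advance -1; mR−mL=3/20 → turn +1·90°
n=1: pose=(-2,-1,E); sL=120/13, sR=120/29; mL=-4260/377, mR=-3300/377; mL+mR=-7560/377 → advance -1; mR−mL=960/377 → turn +1·90°
n=2: pose=(-3,-1,N); sL=12/5, sR=60/13; mL=-306/65, mR=-378/65; mL+mR=-684/65 → advance -1; mR−mL=-72/65 → turn -1·90°
n=3: pose=(-3,-2,E); sL=24/5, sR=8/3; mL=-92/15, mR=-76/15; mL+mR=-56/5 → advance -1; mR−mL=16/15 → turn +1·90°

0 3/2 6/5 -21/10 -39/20 -2 -2 S
1 120/13 120/29 -4260/377 -3300/377 -2 -1 E
2 12/5 60/13 -306/65 -378/65 -3 -1 N
3 24/5 8/3 -92/15 -76/15 -3 -2 E
final -4 -2 N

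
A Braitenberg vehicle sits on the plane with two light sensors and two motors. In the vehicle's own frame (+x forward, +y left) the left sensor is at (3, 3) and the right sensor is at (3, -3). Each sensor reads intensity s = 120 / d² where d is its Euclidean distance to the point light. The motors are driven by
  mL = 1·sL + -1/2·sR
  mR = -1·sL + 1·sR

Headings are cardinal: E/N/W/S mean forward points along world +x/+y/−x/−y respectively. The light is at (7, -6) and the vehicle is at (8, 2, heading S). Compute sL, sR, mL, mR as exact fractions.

120/41 120/29 1020/1189 1440/1189

left sensor world pos  = (11, -1); dL² = 41
right sensor world pos = (5, -1); dR² = 29
sL = 120/41 = 120/41
sR = 120/29 = 120/29
mL = 1·sL + -1/2·sR = 1020/1189
mR = -1·sL + 1·sR = 1440/1189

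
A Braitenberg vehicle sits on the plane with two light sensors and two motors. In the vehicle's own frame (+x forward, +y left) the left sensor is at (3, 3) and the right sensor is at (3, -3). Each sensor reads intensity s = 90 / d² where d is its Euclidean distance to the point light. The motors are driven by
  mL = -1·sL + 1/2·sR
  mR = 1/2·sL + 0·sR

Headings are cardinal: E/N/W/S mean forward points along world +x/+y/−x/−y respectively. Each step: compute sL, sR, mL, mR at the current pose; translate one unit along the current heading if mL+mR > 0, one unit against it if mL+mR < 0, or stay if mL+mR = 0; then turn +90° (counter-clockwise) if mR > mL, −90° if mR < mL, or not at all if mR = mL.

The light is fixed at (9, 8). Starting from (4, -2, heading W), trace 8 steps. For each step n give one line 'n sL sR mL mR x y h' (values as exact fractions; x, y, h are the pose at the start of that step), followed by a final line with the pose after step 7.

n=0: pose=(4,-2,W); sL=90/233, sR=90/113; mL=315/26329, mR=45/233; mL+mR=5400/26329 → advance +1; mR−mL=4770/26329 → turn +1·90°
n=1: pose=(3,-2,S); sL=45/89, sR=9/25; mL=-1449/4450, mR=45/178; mL+mR=-162/2225 → advance -1; mR−mL=1287/2225 → turn +1·90°
n=2: pose=(3,-1,E); sL=2, sR=10/17; mL=-29/17, mR=1; mL+mR=-12/17 → advance -1; mR−mL=46/17 → turn +1·90°
n=3: pose=(2,-1,N); sL=45/68, sR=45/26; mL=45/221, mR=45/136; mL+mR=945/1768 → advance +1; mR−mL=225/1768 → turn +1·90°
n=4: pose=(2,0,W); sL=90/221, sR=18/25; mL=-261/5525, mR=45/221; mL+mR=864/5525 → advance +1; mR−mL=1386/5525 → turn +1·90°
n=5: pose=(1,0,S); sL=45/73, sR=45/121; mL=-7605/17666, mR=45/146; mL+mR=-1080/8833 → advance -1; mR−mL=6525/8833 → turn +1·90°
n=6: pose=(1,1,E); sL=90/41, sR=18/25; mL=-1881/1025, mR=45/41; mL+mR=-756/1025 → advance -1; mR−mL=3006/1025 → turn +1·90°
n=7: pose=(0,1,N); sL=9/16, sR=45/26; mL=63/208, mR=9/32; mL+mR=243/416 → advance +1; mR−mL=-9/416 → turn -1·90°

0 90/233 90/113 315/26329 45/233 4 -2 W
1 45/89 9/25 -1449/4450 45/178 3 -2 S
2 2 10/17 -29/17 1 3 -1 E
3 45/68 45/26 45/221 45/136 2 -1 N
4 90/221 18/25 -261/5525 45/221 2 0 W
5 45/73 45/121 -7605/17666 45/146 1 0 S
6 90/41 18/25 -1881/1025 45/41 1 1 E
7 9/16 45/26 63/208 9/32 0 1 N
final 0 2 E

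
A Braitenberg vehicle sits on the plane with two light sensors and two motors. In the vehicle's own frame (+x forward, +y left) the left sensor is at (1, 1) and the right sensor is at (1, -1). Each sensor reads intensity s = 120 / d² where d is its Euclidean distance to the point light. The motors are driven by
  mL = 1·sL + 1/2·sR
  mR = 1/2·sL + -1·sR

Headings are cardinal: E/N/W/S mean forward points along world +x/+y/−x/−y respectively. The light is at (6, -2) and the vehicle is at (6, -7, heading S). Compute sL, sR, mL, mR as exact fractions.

left sensor world pos  = (7, -8); dL² = 37
right sensor world pos = (5, -8); dR² = 37
sL = 120/37 = 120/37
sR = 120/37 = 120/37
mL = 1·sL + 1/2·sR = 180/37
mR = 1/2·sL + -1·sR = -60/37

120/37 120/37 180/37 -60/37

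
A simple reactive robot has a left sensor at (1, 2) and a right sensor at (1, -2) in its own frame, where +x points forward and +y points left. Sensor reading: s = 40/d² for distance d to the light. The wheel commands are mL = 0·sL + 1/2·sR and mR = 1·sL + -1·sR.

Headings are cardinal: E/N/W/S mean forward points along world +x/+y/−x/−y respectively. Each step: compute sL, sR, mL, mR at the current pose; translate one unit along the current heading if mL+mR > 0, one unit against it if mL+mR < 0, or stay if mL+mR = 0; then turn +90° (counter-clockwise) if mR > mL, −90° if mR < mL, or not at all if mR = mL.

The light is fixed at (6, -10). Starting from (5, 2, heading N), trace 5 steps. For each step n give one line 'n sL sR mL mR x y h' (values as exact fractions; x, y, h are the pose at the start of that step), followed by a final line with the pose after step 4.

n=0: pose=(5,2,N); sL=20/89, sR=4/17; mL=2/17, mR=-16/1513; mL+mR=162/1513 → advance +1; mR−mL=-194/1513 → turn -1·90°
n=1: pose=(5,3,E); sL=8/45, sR=40/121; mL=20/121, mR=-832/5445; mL+mR=68/5445 → advance +1; mR−mL=-1732/5445 → turn -1·90°
n=2: pose=(6,3,S); sL=10/37, sR=10/37; mL=5/37, mR=0; mL+mR=5/37 → advance +1; mR−mL=-5/37 → turn -1·90°
n=3: pose=(6,2,W); sL=40/101, sR=40/197; mL=20/197, mR=3840/19897; mL+mR=5860/19897 → advance +1; mR−mL=1820/19897 → turn +1·90°
n=4: pose=(5,2,S); sL=20/61, sR=4/13; mL=2/13, mR=16/793; mL+mR=138/793 → advance +1; mR−mL=-106/793 → turn -1·90°

0 20/89 4/17 2/17 -16/1513 5 2 N
1 8/45 40/121 20/121 -832/5445 5 3 E
2 10/37 10/37 5/37 0 6 3 S
3 40/101 40/197 20/197 3840/19897 6 2 W
4 20/61 4/13 2/13 16/793 5 2 S
final 5 1 W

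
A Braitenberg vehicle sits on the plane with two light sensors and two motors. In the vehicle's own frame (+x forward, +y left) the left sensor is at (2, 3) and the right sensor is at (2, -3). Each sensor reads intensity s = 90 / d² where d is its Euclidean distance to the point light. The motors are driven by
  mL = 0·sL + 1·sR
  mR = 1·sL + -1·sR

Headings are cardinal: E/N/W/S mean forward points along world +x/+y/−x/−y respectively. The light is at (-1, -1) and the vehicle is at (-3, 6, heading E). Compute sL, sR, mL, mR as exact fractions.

left sensor world pos  = (-1, 9); dL² = 100
right sensor world pos = (-1, 3); dR² = 16
sL = 90/100 = 9/10
sR = 90/16 = 45/8
mL = 0·sL + 1·sR = 45/8
mR = 1·sL + -1·sR = -189/40

9/10 45/8 45/8 -189/40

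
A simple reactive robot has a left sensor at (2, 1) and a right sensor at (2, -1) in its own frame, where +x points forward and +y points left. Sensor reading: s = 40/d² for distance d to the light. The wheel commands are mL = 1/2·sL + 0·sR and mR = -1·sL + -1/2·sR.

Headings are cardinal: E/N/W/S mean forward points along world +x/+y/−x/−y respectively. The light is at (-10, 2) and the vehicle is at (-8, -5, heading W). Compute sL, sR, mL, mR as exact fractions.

left sensor world pos  = (-10, -6); dL² = 64
right sensor world pos = (-10, -4); dR² = 36
sL = 40/64 = 5/8
sR = 40/36 = 10/9
mL = 1/2·sL + 0·sR = 5/16
mR = -1·sL + -1/2·sR = -85/72

5/8 10/9 5/16 -85/72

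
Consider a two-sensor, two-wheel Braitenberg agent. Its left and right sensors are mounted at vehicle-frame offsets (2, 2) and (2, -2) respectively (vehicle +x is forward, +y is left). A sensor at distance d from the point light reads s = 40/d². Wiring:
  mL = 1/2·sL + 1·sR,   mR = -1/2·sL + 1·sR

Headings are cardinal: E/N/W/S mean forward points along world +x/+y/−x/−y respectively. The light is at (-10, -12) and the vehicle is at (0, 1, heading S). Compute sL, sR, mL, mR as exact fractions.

left sensor world pos  = (2, -1); dL² = 265
right sensor world pos = (-2, -1); dR² = 185
sL = 40/265 = 8/53
sR = 40/185 = 8/37
mL = 1/2·sL + 1·sR = 572/1961
mR = -1/2·sL + 1·sR = 276/1961

8/53 8/37 572/1961 276/1961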